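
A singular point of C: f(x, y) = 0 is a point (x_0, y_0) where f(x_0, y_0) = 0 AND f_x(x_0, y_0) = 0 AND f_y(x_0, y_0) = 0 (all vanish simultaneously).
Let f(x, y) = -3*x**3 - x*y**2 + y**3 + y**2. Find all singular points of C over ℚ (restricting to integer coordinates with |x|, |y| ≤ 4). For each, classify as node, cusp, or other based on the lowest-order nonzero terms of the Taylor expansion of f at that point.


Singular points: {(0, 0)}; classification: cusp.

Compute partial derivatives:
  f_x = -9*x**2 - y**2.
  f_y = -2*x*y + 3*y**2 + 2*y.
Scan x_0 ∈ {−4, ..., 4}. For each x_0, f_y(x_0, y) is a polynomial in y; find its integer roots y ∈ {−4, ..., 4}, then test f_x and f at those candidates.
  x = -4: f_y(-4, y) = 3*y**2 + 10*y; vanishes at y ∈ {0}. (-4, 0): f_x = -144 ≠ 0.
  x = -3: f_y(-3, y) = 3*y**2 + 8*y; vanishes at y ∈ {0}. (-3, 0): f_x = -81 ≠ 0.
  x = -2: f_y(-2, y) = 3*y**2 + 6*y; vanishes at y ∈ {-2, 0}. (-2, -2): f_x = -40 ≠ 0; (-2, 0): f_x = -36 ≠ 0.
  x = -1: f_y(-1, y) = 3*y**2 + 4*y; vanishes at y ∈ {0}. (-1, 0): f_x = -9 ≠ 0.
  x = 0: f_y(0, y) = 3*y**2 + 2*y; vanishes at y ∈ {0}. (0, 0): f_x = 0, f = 0 — SINGULAR.
  x = 1: f_y(1, y) = 3*y**2; vanishes at y ∈ {0}. (1, 0): f_x = -9 ≠ 0.
  x = 2: f_y(2, y) = 3*y**2 - 2*y; vanishes at y ∈ {0}. (2, 0): f_x = -36 ≠ 0.
  x = 3: f_y(3, y) = 3*y**2 - 4*y; vanishes at y ∈ {0}. (3, 0): f_x = -81 ≠ 0.
  x = 4: f_y(4, y) = 3*y**2 - 6*y; vanishes at y ∈ {0, 2}. (4, 0): f_x = -144 ≠ 0; (4, 2): f_x = -148 ≠ 0.
Only singular point on the grid: (0, 0).
Classify: substitute x = 0 + u, y = 0 + v and expand: f = -3*u**3 - u*v**2 + v**3 + v**2.
No constant or linear terms (consistent with a singular point). Quadratic part: v**2. Cubic part: -3*u**3 - u*v**2 + v**3.
The quadratic part v**2 is a perfect square, so there is a single (double) tangent line v = 0, i.e. y = 0. Restricting the cubic part to that line (v = 0) leaves -3*u**3 ≠ 0, so f is not divisible by v and the branch is v² ≈ 3*u**3 to lowest order — this is a cusp.
Classification: cusp.


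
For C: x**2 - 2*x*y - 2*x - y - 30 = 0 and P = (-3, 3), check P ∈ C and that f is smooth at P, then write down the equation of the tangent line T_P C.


Tangent line at P: -14*x + 5*y - 57 = 0.

Step 1: f(-3, 3) = 0, so P lies on C.
Step 2: partial derivatives
  f_x(x, y) = 2*x - 2*y - 2, f_y(x, y) = -2*x - 1.
  f_x(P) = -14, f_y(P) = 5 (gradient nonzero, so P is smooth).
Step 3: tangent line at P: -14·(x − -3) + 5·(y − 3) = 0.
Expanding: -14*x + 5*y - 57 = 0.


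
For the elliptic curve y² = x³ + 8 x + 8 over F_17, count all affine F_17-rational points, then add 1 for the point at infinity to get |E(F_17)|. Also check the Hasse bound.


Affine points = {(0, 5), (0, 12), (1, 0), (2, 7), (2, 10), (3, 5), (3, 12), (4, 6), (4, 11), (6, 0), (7, 4), (7, 13), (10, 0), (11, 4), (11, 13), (12, 8), (12, 9), (14, 5), (14, 12), (15, 1), (15, 16), (16, 4), (16, 13)}; affine count = 23; |E(F_17)| = 24.

Discriminant check: Δ ∝ 4a³ + 27b² = 4·8³ + 27·8² = 4·512 + 27·64 ≡ 2 (mod 17). Nonzero ⇒ E is nonsingular.
For each x ∈ F_17, compute rhs = x³ + 8·x + 8 mod 17, then count y ∈ F_17 with y² ≡ rhs.
  x = 0: rhs = 8, matching y values: 5, 12 (2 points).
  x = 1: rhs = 0, matching y values: 0 (1 points).
  x = 2: rhs = 15, matching y values: 7, 10 (2 points).
  x = 3: rhs = 8, matching y values: 5, 12 (2 points).
  x = 4: rhs = 2, matching y values: 6, 11 (2 points).
  x = 5: rhs = 3, matching y values: none (0 points).
  x = 6: rhs = 0, matching y values: 0 (1 points).
  x = 7: rhs = 16, matching y values: 4, 13 (2 points).
  x = 8: rhs = 6, matching y values: none (0 points).
  x = 9: rhs = 10, matching y values: none (0 points).
  x = 10: rhs = 0, matching y values: 0 (1 points).
  x = 11: rhs = 16, matching y values: 4, 13 (2 points).
  x = 12: rhs = 13, matching y values: 8, 9 (2 points).
  x = 13: rhs = 14, matching y values: none (0 points).
  x = 14: rhs = 8, matching y values: 5, 12 (2 points).
  x = 15: rhs = 1, matching y values: 1, 16 (2 points).
  x = 16: rhs = 16, matching y values: 4, 13 (2 points).
Total affine count: 23.
Full point count |E(F_17)| = 23 + 1 = 24.
Hasse bound: |24 − (17+1)| = |6| = 6 ≤ 2√17 ≈ 8.2462 ✓.


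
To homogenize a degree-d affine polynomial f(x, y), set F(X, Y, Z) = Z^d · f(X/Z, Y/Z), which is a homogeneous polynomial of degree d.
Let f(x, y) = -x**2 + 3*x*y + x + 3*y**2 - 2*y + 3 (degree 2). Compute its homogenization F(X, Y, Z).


F(X, Y, Z) = -X**2 + 3*X*Y + X*Z + 3*Y**2 - 2*Y*Z + 3*Z**2

deg(f) = 2.
Substitute x = X/Z, y = Y/Z into f, then multiply by Z^2.
  monomial -1·x^2·y^0 ↦ -1·X^2·Y^0·Z^0.
  monomial 3·x^1·y^1 ↦ 3·X^1·Y^1·Z^0.
  monomial 1·x^1·y^0 ↦ 1·X^1·Y^0·Z^1.
  monomial 3·x^0·y^2 ↦ 3·X^0·Y^2·Z^0.
  monomial -2·x^0·y^1 ↦ -2·X^0·Y^1·Z^1.
  monomial 3·x^0·y^0 ↦ 3·X^0·Y^0·Z^2.
Collecting: F(X, Y, Z) = -X**2 + 3*X*Y + X*Z + 3*Y**2 - 2*Y*Z + 3*Z**2.


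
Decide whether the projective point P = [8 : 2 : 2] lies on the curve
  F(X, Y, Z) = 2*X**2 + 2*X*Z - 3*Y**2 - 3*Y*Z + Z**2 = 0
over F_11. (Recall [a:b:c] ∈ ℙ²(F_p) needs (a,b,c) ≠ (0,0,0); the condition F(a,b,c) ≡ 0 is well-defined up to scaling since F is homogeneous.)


F(8,2,2) ≡ 8 (mod 11); P is NOT on the curve.

Evaluate F(8, 2, 2) term-by-term (mod 11).
  2*X**2 ↦ 2·64·1·1 = 128
  2*X*Z ↦ 2·8·1·2 = 32
  -3*Y**2 ↦ -3·1·4·1 = -12
  -3*Y*Z ↦ -3·1·2·2 = -12
  Z**2 ↦ 1·1·1·4 = 4
Sum: F(8, 2, 2) = (128) + (32) + (-12) + (-12) + (4) = 140.
Reducing mod 11: 140 ≡ 8 (mod 11).
Since F(a, b, c) ≡ 8 ≠ 0 (mod 11), P does NOT lie on the curve.


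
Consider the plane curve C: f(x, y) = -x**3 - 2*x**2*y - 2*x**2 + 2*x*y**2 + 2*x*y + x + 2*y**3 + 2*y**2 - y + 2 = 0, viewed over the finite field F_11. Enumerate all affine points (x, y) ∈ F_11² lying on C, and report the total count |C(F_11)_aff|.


Affine F_11-points: {(0, 5), (1, 0), (2, 5), (6, 2), (7, 6), (8, 5), (9, 0), (9, 4), (9, 8), (10, 0)}; count = 10.

For each of the 121 pairs (x, y) ∈ F_11², evaluate f(x, y) mod 11. Record the zeros.
  x = 0: [0↦2, 1↦5, 2↦2, 3↦5, 4↦4, 5↦0, 6↦5, 7↦9, 8↦2, 9↦7, 10↦3]  zeros at y ∈ {5}
  x = 1: [0↦0, 1↦5, 2↦8, 3↦10, 4↦1, 5↦4, 6↦9, 7↦6, 8↦7, 9↦2, 10↦3]  zeros at y ∈ {0}
  x = 2: [0↦10, 1↦2, 2↦7, 3↦4, 4↦5, 5↦0, 6↦1, 7↦9, 8↦3, 9↦6, 10↦8]  zeros at y ∈ {5}
  x = 3: [0↦4, 1↦1, 2↦4, 3↦3, 4↦10, 5↦4, 6↦8, 7↦1, 8↦6, 9↦2, 10↦1]  zeros at y ∈ ∅
  x = 4: [0↦9, 1↦7, 2↦4, 3↦1, 4↦10, 5↦10, 6↦2, 7↦9, 8↦10, 9↦6, 10↦9]  zeros at y ∈ ∅
  x = 5: [0↦8, 1↦3, 2↦1, 3↦3, 4↦10, 5↦1, 6↦10, 7↦5, 8↦9, 9↦1, 10↦4]  zeros at y ∈ ∅
  x = 6: [0↦6, 1↦5, 2↦0, 3↦3, 4↦4, 5↦4, 6↦4, 7↦5, 8↦8, 9↦3, 10↦2]  zeros at y ∈ {2}
  x = 7: [0↦8, 1↦7, 2↦6, 3↦6, 4↦8, 5↦2, 6↦0, 7↦3, 8↦1, 9↦6, 10↦8]  zeros at y ∈ {6}
  x = 8: [0↦8, 1↦3, 2↦2, 3↦6, 4↦5, 5↦0, 6↦3, 7↦4, 8↦4, 9↦4, 10↦5]  zeros at y ∈ {5}
  x = 9: [0↦0, 1↦9, 2↦4, 3↦8, 4↦0, 5↦3, 6↦7, 7↦2, 8↦0, 9↦2, 10↦9]  zeros at y ∈ {0, 4, 8}
  x = 10: [0↦0, 1↦8, 2↦6, 3↦6, 4↦9, 5↦5, 6↦6, 7↦2, 8↦5, 9↦5, 10↦3]  zeros at y ∈ {0}
Collecting zeros: affine points = {(0, 5), (1, 0), (2, 5), (6, 2), (7, 6), (8, 5), (9, 0), (9, 4), (9, 8), (10, 0)}.
Total count |C(F_11)_aff| = 10.


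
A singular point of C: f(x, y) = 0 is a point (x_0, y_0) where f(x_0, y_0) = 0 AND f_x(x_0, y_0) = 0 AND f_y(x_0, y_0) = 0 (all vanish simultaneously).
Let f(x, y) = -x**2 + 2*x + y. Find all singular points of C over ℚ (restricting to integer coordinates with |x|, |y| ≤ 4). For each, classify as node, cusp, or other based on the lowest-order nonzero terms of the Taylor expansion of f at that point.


No singular points in the scanned grid; C is smooth there.

Compute partial derivatives:
  f_x = 2 - 2*x.
  f_y = 1.
f_y = 1 is a nonzero constant, so f_y never vanishes: no point (x, y) can satisfy f = f_x = f_y = 0. In particular no (x, y) ∈ {−4, ..., 4}² is singular; the curve is smooth.


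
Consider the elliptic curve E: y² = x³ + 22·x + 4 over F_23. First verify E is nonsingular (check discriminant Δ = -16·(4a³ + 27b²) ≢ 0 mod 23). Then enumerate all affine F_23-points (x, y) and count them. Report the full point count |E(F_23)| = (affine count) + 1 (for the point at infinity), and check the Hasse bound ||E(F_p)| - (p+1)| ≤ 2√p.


Affine points = {(0, 2), (0, 21), (1, 2), (1, 21), (4, 8), (4, 15), (5, 3), (5, 20), (7, 8), (7, 15), (8, 5), (8, 18), (11, 6), (11, 17), (12, 8), (12, 15), (13, 7), (13, 16), (15, 11), (15, 12), (16, 6), (16, 17), (17, 1), (17, 22), (19, 6), (19, 17), (20, 7), (20, 16), (22, 2), (22, 21)}; affine count = 30; |E(F_23)| = 31.

Discriminant check: Δ ∝ 4a³ + 27b² = 4·22³ + 27·4² = 4·10648 + 27·16 ≡ 14 (mod 23). Nonzero ⇒ E is nonsingular.
For each x ∈ F_23, compute rhs = x³ + 22·x + 4 mod 23, then count y ∈ F_23 with y² ≡ rhs.
  x = 0: rhs = 4, matching y values: 2, 21 (2 points).
  x = 1: rhs = 4, matching y values: 2, 21 (2 points).
  x = 2: rhs = 10, matching y values: none (0 points).
  x = 3: rhs = 5, matching y values: none (0 points).
  x = 4: rhs = 18, matching y values: 8, 15 (2 points).
  x = 5: rhs = 9, matching y values: 3, 20 (2 points).
  x = 6: rhs = 7, matching y values: none (0 points).
  x = 7: rhs = 18, matching y values: 8, 15 (2 points).
  x = 8: rhs = 2, matching y values: 5, 18 (2 points).
  x = 9: rhs = 11, matching y values: none (0 points).
  x = 10: rhs = 5, matching y values: none (0 points).
  x = 11: rhs = 13, matching y values: 6, 17 (2 points).
  x = 12: rhs = 18, matching y values: 8, 15 (2 points).
  x = 13: rhs = 3, matching y values: 7, 16 (2 points).
  x = 14: rhs = 20, matching y values: none (0 points).
  x = 15: rhs = 6, matching y values: 11, 12 (2 points).
  x = 16: rhs = 13, matching y values: 6, 17 (2 points).
  x = 17: rhs = 1, matching y values: 1, 22 (2 points).
  x = 18: rhs = 22, matching y values: none (0 points).
  x = 19: rhs = 13, matching y values: 6, 17 (2 points).
  x = 20: rhs = 3, matching y values: 7, 16 (2 points).
  x = 21: rhs = 21, matching y values: none (0 points).
  x = 22: rhs = 4, matching y values: 2, 21 (2 points).
Total affine count: 30.
Full point count |E(F_23)| = 30 + 1 = 31.
Hasse bound: |31 − (23+1)| = |7| = 7 ≤ 2√23 ≈ 9.5917 ✓.


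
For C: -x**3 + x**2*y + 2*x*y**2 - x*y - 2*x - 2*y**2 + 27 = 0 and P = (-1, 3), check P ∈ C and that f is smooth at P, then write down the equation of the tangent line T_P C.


Tangent line at P: 4*x - 22*y + 70 = 0.

Step 1: f(-1, 3) = 0, so P lies on C.
Step 2: partial derivatives
  f_x(x, y) = -3*x**2 + 2*x*y + 2*y**2 - y - 2, f_y(x, y) = x**2 + 4*x*y - x - 4*y.
  f_x(P) = 4, f_y(P) = -22 (gradient nonzero, so P is smooth).
Step 3: tangent line at P: 4·(x − -1) + -22·(y − 3) = 0.
Expanding: 4*x - 22*y + 70 = 0.


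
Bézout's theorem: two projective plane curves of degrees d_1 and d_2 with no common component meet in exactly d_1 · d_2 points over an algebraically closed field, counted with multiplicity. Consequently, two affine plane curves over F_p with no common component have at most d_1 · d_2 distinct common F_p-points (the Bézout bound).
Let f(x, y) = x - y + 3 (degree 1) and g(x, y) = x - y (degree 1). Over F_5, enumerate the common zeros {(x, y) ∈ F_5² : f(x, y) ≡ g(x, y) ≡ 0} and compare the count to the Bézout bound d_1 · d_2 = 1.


Common zeros: ∅; count = 0; Bézout bound = 1.

deg(f) = 1, deg(g) = 1, so Bézout bound = 1.
Scan x ∈ F_5. For each x, list the y ∈ F_5 with f(x, y) ≡ 0 and those with g(x, y) ≡ 0 (mod 5); the common zeros in that column are the intersection.
  x = 0: f ≡ 0 at y ∈ {3}; g ≡ 0 at y ∈ {0}; common: ∅.
  x = 1: f ≡ 0 at y ∈ {4}; g ≡ 0 at y ∈ {1}; common: ∅.
  x = 2: f ≡ 0 at y ∈ {0}; g ≡ 0 at y ∈ {2}; common: ∅.
  x = 3: f ≡ 0 at y ∈ {1}; g ≡ 0 at y ∈ {3}; common: ∅.
  x = 4: f ≡ 0 at y ∈ {2}; g ≡ 0 at y ∈ {4}; common: ∅.
Collecting: common zeros = ∅, so the count is 0.
Comparison with the Bézout bound: 0 ≤ 1 = deg(f)·deg(g), as expected for curves with no common component (the affine F_5-count falls short of the bound because intersections may lie at infinity, over extension fields, or carry multiplicity).


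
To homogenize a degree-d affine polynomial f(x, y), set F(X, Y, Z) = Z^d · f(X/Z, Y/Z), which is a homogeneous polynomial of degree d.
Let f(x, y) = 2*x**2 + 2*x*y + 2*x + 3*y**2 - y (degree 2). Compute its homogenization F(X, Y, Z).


F(X, Y, Z) = 2*X**2 + 2*X*Y + 2*X*Z + 3*Y**2 - Y*Z

deg(f) = 2.
Substitute x = X/Z, y = Y/Z into f, then multiply by Z^2.
  monomial 2·x^2·y^0 ↦ 2·X^2·Y^0·Z^0.
  monomial 2·x^1·y^1 ↦ 2·X^1·Y^1·Z^0.
  monomial 2·x^1·y^0 ↦ 2·X^1·Y^0·Z^1.
  monomial 3·x^0·y^2 ↦ 3·X^0·Y^2·Z^0.
  monomial -1·x^0·y^1 ↦ -1·X^0·Y^1·Z^1.
Collecting: F(X, Y, Z) = 2*X**2 + 2*X*Y + 2*X*Z + 3*Y**2 - Y*Z.


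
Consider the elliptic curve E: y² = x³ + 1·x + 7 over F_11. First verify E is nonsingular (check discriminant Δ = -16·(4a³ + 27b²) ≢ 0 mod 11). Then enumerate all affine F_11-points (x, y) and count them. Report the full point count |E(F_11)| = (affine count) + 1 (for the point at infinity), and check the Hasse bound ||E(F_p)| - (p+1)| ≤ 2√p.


Affine points = {(1, 3), (1, 8), (3, 2), (3, 9), (4, 3), (4, 8), (5, 4), (5, 7), (6, 3), (6, 8), (7, 4), (7, 7), (10, 4), (10, 7)}; affine count = 14; |E(F_11)| = 15.

Discriminant check: Δ ∝ 4a³ + 27b² = 4·1³ + 27·7² = 4·1 + 27·49 ≡ 7 (mod 11). Nonzero ⇒ E is nonsingular.
For each x ∈ F_11, compute rhs = x³ + 1·x + 7 mod 11, then count y ∈ F_11 with y² ≡ rhs.
  x = 0: rhs = 7, matching y values: none (0 points).
  x = 1: rhs = 9, matching y values: 3, 8 (2 points).
  x = 2: rhs = 6, matching y values: none (0 points).
  x = 3: rhs = 4, matching y values: 2, 9 (2 points).
  x = 4: rhs = 9, matching y values: 3, 8 (2 points).
  x = 5: rhs = 5, matching y values: 4, 7 (2 points).
  x = 6: rhs = 9, matching y values: 3, 8 (2 points).
  x = 7: rhs = 5, matching y values: 4, 7 (2 points).
  x = 8: rhs = 10, matching y values: none (0 points).
  x = 9: rhs = 8, matching y values: none (0 points).
  x = 10: rhs = 5, matching y values: 4, 7 (2 points).
Total affine count: 14.
Full point count |E(F_11)| = 14 + 1 = 15.
Hasse bound: |15 − (11+1)| = |3| = 3 ≤ 2√11 ≈ 6.6332 ✓.


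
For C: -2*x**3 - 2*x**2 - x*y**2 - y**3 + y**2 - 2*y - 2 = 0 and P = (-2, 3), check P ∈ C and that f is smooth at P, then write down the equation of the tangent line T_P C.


Tangent line at P: -25*x - 11*y - 17 = 0.

Step 1: f(-2, 3) = 0, so P lies on C.
Step 2: partial derivatives
  f_x(x, y) = -6*x**2 - 4*x - y**2, f_y(x, y) = -2*x*y - 3*y**2 + 2*y - 2.
  f_x(P) = -25, f_y(P) = -11 (gradient nonzero, so P is smooth).
Step 3: tangent line at P: -25·(x − -2) + -11·(y − 3) = 0.
Expanding: -25*x - 11*y - 17 = 0.


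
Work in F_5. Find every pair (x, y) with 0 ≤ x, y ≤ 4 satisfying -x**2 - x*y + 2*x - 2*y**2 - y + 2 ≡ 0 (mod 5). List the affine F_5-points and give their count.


Affine F_5-points: {(2, 3)}; count = 1.

For each of the 25 pairs (x, y) ∈ F_5², evaluate f(x, y) mod 5. Record the zeros.
  x = 0: [0↦2, 1↦4, 2↦2, 3↦1, 4↦1]  zeros at y ∈ ∅
  x = 1: [0↦3, 1↦4, 2↦1, 3↦4, 4↦3]  zeros at y ∈ ∅
  x = 2: [0↦2, 1↦2, 2↦3, 3↦0, 4↦3]  zeros at y ∈ {3}
  x = 3: [0↦4, 1↦3, 2↦3, 3↦4, 4↦1]  zeros at y ∈ ∅
  x = 4: [0↦4, 1↦2, 2↦1, 3↦1, 4↦2]  zeros at y ∈ ∅
Collecting zeros: affine points = {(2, 3)}.
Total count |C(F_5)_aff| = 1.


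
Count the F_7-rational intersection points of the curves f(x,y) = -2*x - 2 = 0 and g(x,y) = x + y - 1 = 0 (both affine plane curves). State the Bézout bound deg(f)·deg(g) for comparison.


Common zeros: {(6, 2)}; count = 1; Bézout bound = 1.

deg(f) = 1, deg(g) = 1, so Bézout bound = 1.
Scan x ∈ F_7. For each x, list the y ∈ F_7 with f(x, y) ≡ 0 and those with g(x, y) ≡ 0 (mod 7); the common zeros in that column are the intersection.
  x = 0: f ≡ 0 at y ∈ ∅; g ≡ 0 at y ∈ {1}; common: ∅.
  x = 1: f ≡ 0 at y ∈ ∅; g ≡ 0 at y ∈ {0}; common: ∅.
  x = 2: f ≡ 0 at y ∈ ∅; g ≡ 0 at y ∈ {6}; common: ∅.
  x = 3: f ≡ 0 at y ∈ ∅; g ≡ 0 at y ∈ {5}; common: ∅.
  x = 4: f ≡ 0 at y ∈ ∅; g ≡ 0 at y ∈ {4}; common: ∅.
  x = 5: f ≡ 0 at y ∈ ∅; g ≡ 0 at y ∈ {3}; common: ∅.
  x = 6: f ≡ 0 at y ∈ {0, 1, 2, 3, 4, 5, 6}; g ≡ 0 at y ∈ {2}; common: {2}.
Collecting: common zeros = {(6, 2)}, so the count is 1.
Comparison with the Bézout bound: 1 ≤ 1 = deg(f)·deg(g), as expected for curves with no common component (the bound is attained).


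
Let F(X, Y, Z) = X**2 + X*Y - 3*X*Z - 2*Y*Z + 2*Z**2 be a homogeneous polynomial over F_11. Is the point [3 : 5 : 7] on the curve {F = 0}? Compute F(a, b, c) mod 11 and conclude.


F(3,5,7) ≡ 0 (mod 11); P is on the curve.

Evaluate F(3, 5, 7) term-by-term (mod 11).
  X**2 ↦ 1·9·1·1 = 9
  X*Y ↦ 1·3·5·1 = 15
  -3*X*Z ↦ -3·3·1·7 = -63
  -2*Y*Z ↦ -2·1·5·7 = -70
  2*Z**2 ↦ 2·1·1·49 = 98
Sum: F(3, 5, 7) = (9) + (15) + (-63) + (-70) + (98) = -11.
Reducing mod 11: -11 ≡ 0 (mod 11).
Since F(a, b, c) ≡ 0 (mod 11), P lies on the curve.


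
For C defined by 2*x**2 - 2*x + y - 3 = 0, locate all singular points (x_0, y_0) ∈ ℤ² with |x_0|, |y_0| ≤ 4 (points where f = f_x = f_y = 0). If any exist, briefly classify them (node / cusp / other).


No singular points in the scanned grid; C is smooth there.

Compute partial derivatives:
  f_x = 4*x - 2.
  f_y = 1.
f_y = 1 is a nonzero constant, so f_y never vanishes: no point (x, y) can satisfy f = f_x = f_y = 0. In particular no (x, y) ∈ {−4, ..., 4}² is singular; the curve is smooth.


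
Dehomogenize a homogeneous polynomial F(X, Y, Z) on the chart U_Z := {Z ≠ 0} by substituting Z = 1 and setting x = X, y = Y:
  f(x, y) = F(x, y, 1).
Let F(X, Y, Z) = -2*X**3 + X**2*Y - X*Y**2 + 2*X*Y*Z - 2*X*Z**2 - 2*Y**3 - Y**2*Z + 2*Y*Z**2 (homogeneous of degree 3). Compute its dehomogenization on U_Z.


f(x, y) = -2*x**3 + x**2*y - x*y**2 + 2*x*y - 2*x - 2*y**3 - y**2 + 2*y

On U_Z we set Z = 1. Each monomial c·X^i·Y^j·Z^k in F becomes c·x^i·y^j·1^k = c·x^i·y^j.
Substituting Z = 1: F(X, Y, 1) = -2*x**3 + x**2*y - x*y**2 + 2*x*y - 2*x - 2*y**3 - y**2 + 2*y.
Note: deg(f) ≤ deg(F) = 3; strict inequality happens when F is divisible by Z (lost terms).


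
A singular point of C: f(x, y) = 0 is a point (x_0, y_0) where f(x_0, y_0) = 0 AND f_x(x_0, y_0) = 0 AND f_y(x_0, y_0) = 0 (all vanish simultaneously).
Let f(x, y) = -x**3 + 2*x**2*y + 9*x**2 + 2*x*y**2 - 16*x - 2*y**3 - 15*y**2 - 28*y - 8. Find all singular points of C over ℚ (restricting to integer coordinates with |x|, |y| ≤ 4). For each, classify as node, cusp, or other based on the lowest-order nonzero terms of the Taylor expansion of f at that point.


Singular points: {(2, -2)}; classification: node.

Compute partial derivatives:
  f_x = -3*x**2 + 4*x*y + 18*x + 2*y**2 - 16.
  f_y = 2*x**2 + 4*x*y - 6*y**2 - 30*y - 28.
Scan x_0 ∈ {−4, ..., 4}. For each x_0, f_y(x_0, y) is a polynomial in y; find its integer roots y ∈ {−4, ..., 4}, then test f_x and f at those candidates.
  x = -4: f_y(-4, y) = -6*y**2 - 46*y + 4; no integer root y with |y| ≤ 4.
  x = -3: f_y(-3, y) = -6*y**2 - 42*y - 10; no integer root y with |y| ≤ 4.
  x = -2: f_y(-2, y) = -6*y**2 - 38*y - 20; no integer root y with |y| ≤ 4.
  x = -1: f_y(-1, y) = -6*y**2 - 34*y - 26; no integer root y with |y| ≤ 4.
  x = 0: f_y(0, y) = -6*y**2 - 30*y - 28; no integer root y with |y| ≤ 4.
  x = 1: f_y(1, y) = -6*y**2 - 26*y - 26; no integer root y with |y| ≤ 4.
  x = 2: f_y(2, y) = -6*y**2 - 22*y - 20; vanishes at y ∈ {-2}. (2, -2): f_x = 0, f = 0 — SINGULAR.
  x = 3: f_y(3, y) = -6*y**2 - 18*y - 10; no integer root y with |y| ≤ 4.
  x = 4: f_y(4, y) = -6*y**2 - 14*y + 4; no integer root y with |y| ≤ 4.
Only singular point on the grid: (2, -2).
Classify: substitute x = 2 + u, y = -2 + v and expand: f = -u**3 + 2*u**2*v - u**2 + 2*u*v**2 - 2*v**3 + v**2.
No constant or linear terms (consistent with a singular point). Quadratic part: -u**2 + v**2. Cubic part: -u**3 + 2*u**2*v + 2*u*v**2 - 2*v**3.
The quadratic part v**2 - u**2 = (v − u)(v + u) splits into two distinct linear factors, so there are two distinct tangent lines y − -2 = ±(x − 2) — this is a node (ordinary double point).
Classification: node.


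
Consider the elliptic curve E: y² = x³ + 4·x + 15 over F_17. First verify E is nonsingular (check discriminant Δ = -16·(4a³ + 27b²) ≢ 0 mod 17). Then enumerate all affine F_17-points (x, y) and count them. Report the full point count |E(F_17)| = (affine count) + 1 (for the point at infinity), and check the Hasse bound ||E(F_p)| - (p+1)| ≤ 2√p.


Affine points = {(0, 7), (0, 10), (6, 0), (8, 7), (8, 10), (9, 7), (9, 10), (10, 1), (10, 16), (11, 8), (11, 9), (15, 4), (15, 13)}; affine count = 13; |E(F_17)| = 14.

Discriminant check: Δ ∝ 4a³ + 27b² = 4·4³ + 27·15² = 4·64 + 27·225 ≡ 7 (mod 17). Nonzero ⇒ E is nonsingular.
For each x ∈ F_17, compute rhs = x³ + 4·x + 15 mod 17, then count y ∈ F_17 with y² ≡ rhs.
  x = 0: rhs = 15, matching y values: 7, 10 (2 points).
  x = 1: rhs = 3, matching y values: none (0 points).
  x = 2: rhs = 14, matching y values: none (0 points).
  x = 3: rhs = 3, matching y values: none (0 points).
  x = 4: rhs = 10, matching y values: none (0 points).
  x = 5: rhs = 7, matching y values: none (0 points).
  x = 6: rhs = 0, matching y values: 0 (1 points).
  x = 7: rhs = 12, matching y values: none (0 points).
  x = 8: rhs = 15, matching y values: 7, 10 (2 points).
  x = 9: rhs = 15, matching y values: 7, 10 (2 points).
  x = 10: rhs = 1, matching y values: 1, 16 (2 points).
  x = 11: rhs = 13, matching y values: 8, 9 (2 points).
  x = 12: rhs = 6, matching y values: none (0 points).
  x = 13: rhs = 3, matching y values: none (0 points).
  x = 14: rhs = 10, matching y values: none (0 points).
  x = 15: rhs = 16, matching y values: 4, 13 (2 points).
  x = 16: rhs = 10, matching y values: none (0 points).
Total affine count: 13.
Full point count |E(F_17)| = 13 + 1 = 14.
Hasse bound: |14 − (17+1)| = |-4| = 4 ≤ 2√17 ≈ 8.2462 ✓.


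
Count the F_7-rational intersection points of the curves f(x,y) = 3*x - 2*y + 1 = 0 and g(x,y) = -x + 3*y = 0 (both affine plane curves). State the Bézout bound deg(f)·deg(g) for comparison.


Common zeros: ∅; count = 0; Bézout bound = 1.

deg(f) = 1, deg(g) = 1, so Bézout bound = 1.
Scan x ∈ F_7. For each x, list the y ∈ F_7 with f(x, y) ≡ 0 and those with g(x, y) ≡ 0 (mod 7); the common zeros in that column are the intersection.
  x = 0: f ≡ 0 at y ∈ {4}; g ≡ 0 at y ∈ {0}; common: ∅.
  x = 1: f ≡ 0 at y ∈ {2}; g ≡ 0 at y ∈ {5}; common: ∅.
  x = 2: f ≡ 0 at y ∈ {0}; g ≡ 0 at y ∈ {3}; common: ∅.
  x = 3: f ≡ 0 at y ∈ {5}; g ≡ 0 at y ∈ {1}; common: ∅.
  x = 4: f ≡ 0 at y ∈ {3}; g ≡ 0 at y ∈ {6}; common: ∅.
  x = 5: f ≡ 0 at y ∈ {1}; g ≡ 0 at y ∈ {4}; common: ∅.
  x = 6: f ≡ 0 at y ∈ {6}; g ≡ 0 at y ∈ {2}; common: ∅.
Collecting: common zeros = ∅, so the count is 0.
Comparison with the Bézout bound: 0 ≤ 1 = deg(f)·deg(g), as expected for curves with no common component (the affine F_7-count falls short of the bound because intersections may lie at infinity, over extension fields, or carry multiplicity).


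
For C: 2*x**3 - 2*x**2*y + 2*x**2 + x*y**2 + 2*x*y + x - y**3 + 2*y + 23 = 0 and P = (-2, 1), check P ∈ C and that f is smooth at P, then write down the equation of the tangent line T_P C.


Tangent line at P: 28*x - 17*y + 73 = 0.

Step 1: f(-2, 1) = 0, so P lies on C.
Step 2: partial derivatives
  f_x(x, y) = 6*x**2 - 4*x*y + 4*x + y**2 + 2*y + 1, f_y(x, y) = -2*x**2 + 2*x*y + 2*x - 3*y**2 + 2.
  f_x(P) = 28, f_y(P) = -17 (gradient nonzero, so P is smooth).
Step 3: tangent line at P: 28·(x − -2) + -17·(y − 1) = 0.
Expanding: 28*x - 17*y + 73 = 0.


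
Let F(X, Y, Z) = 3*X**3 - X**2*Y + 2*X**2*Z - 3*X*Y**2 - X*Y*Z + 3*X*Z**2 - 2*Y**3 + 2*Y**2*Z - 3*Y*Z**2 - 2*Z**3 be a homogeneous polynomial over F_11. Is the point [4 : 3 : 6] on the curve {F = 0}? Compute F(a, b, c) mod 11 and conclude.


F(4,3,6) ≡ 7 (mod 11); P is NOT on the curve.

Evaluate F(4, 3, 6) term-by-term (mod 11).
  3*X**3 ↦ 3·64·1·1 = 192
  -X**2*Y ↦ -1·16·3·1 = -48
  2*X**2*Z ↦ 2·16·1·6 = 192
  -3*X*Y**2 ↦ -3·4·9·1 = -108
  -X*Y*Z ↦ -1·4·3·6 = -72
  3*X*Z**2 ↦ 3·4·1·36 = 432
  -2*Y**3 ↦ -2·1·27·1 = -54
  2*Y**2*Z ↦ 2·1·9·6 = 108
  -3*Y*Z**2 ↦ -3·1·3·36 = -324
  -2*Z**3 ↦ -2·1·1·216 = -432
Sum: F(4, 3, 6) = (192) + (-48) + (192) + (-108) + (-72) + (432) + (-54) + (108) + (-324) + (-432) = -114.
Reducing mod 11: -114 ≡ 7 (mod 11).
Since F(a, b, c) ≡ 7 ≠ 0 (mod 11), P does NOT lie on the curve.


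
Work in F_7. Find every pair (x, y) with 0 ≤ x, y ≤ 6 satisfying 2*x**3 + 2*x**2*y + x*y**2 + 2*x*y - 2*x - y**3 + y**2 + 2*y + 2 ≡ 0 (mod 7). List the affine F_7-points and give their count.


Affine F_7-points: {(1, 2), (2, 0), (2, 3), (3, 4), (4, 1), (4, 3), (5, 3)}; count = 7.

For each of the 49 pairs (x, y) ∈ F_7², evaluate f(x, y) mod 7. Record the zeros.
  x = 0: [0↦2, 1↦4, 2↦2, 3↦4, 4↦4, 5↦3, 6↦2]  zeros at y ∈ ∅
  x = 1: [0↦2, 1↦2, 2↦0, 3↦4, 4↦1, 5↦6, 6↦6]  zeros at y ∈ {2}
  x = 2: [0↦0, 1↦2, 2↦4, 3↦0, 4↦5, 5↦6, 6↦4]  zeros at y ∈ {0, 3}
  x = 3: [0↦1, 1↦2, 2↦5, 3↦4, 4↦0, 5↦1, 6↦1]  zeros at y ∈ {4}
  x = 4: [0↦3, 1↦0, 2↦1, 3↦0, 4↦5, 5↦3, 6↦2]  zeros at y ∈ {1, 3}
  x = 5: [0↦4, 1↦1, 2↦4, 3↦0, 4↦4, 5↦3, 6↦5]  zeros at y ∈ {3}
  x = 6: [0↦2, 1↦3, 2↦5, 3↦2, 4↦2, 5↦6, 6↦1]  zeros at y ∈ ∅
Collecting zeros: affine points = {(1, 2), (2, 0), (2, 3), (3, 4), (4, 1), (4, 3), (5, 3)}.
Total count |C(F_7)_aff| = 7.


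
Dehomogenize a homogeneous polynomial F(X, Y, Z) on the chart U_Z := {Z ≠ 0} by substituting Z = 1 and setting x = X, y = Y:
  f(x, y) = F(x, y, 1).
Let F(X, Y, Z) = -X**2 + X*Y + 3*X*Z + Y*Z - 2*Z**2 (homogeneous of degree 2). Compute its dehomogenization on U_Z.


f(x, y) = -x**2 + x*y + 3*x + y - 2

On U_Z we set Z = 1. Each monomial c·X^i·Y^j·Z^k in F becomes c·x^i·y^j·1^k = c·x^i·y^j.
Substituting Z = 1: F(X, Y, 1) = -x**2 + x*y + 3*x + y - 2.
Note: deg(f) ≤ deg(F) = 2; strict inequality happens when F is divisible by Z (lost terms).


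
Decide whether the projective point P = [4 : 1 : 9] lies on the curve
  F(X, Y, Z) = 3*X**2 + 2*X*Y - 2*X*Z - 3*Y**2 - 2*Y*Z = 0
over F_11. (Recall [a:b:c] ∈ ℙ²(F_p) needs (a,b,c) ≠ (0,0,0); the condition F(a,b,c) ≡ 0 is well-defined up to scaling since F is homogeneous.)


F(4,1,9) ≡ 7 (mod 11); P is NOT on the curve.

Evaluate F(4, 1, 9) term-by-term (mod 11).
  3*X**2 ↦ 3·16·1·1 = 48
  2*X*Y ↦ 2·4·1·1 = 8
  -2*X*Z ↦ -2·4·1·9 = -72
  -3*Y**2 ↦ -3·1·1·1 = -3
  -2*Y*Z ↦ -2·1·1·9 = -18
Sum: F(4, 1, 9) = (48) + (8) + (-72) + (-3) + (-18) = -37.
Reducing mod 11: -37 ≡ 7 (mod 11).
Since F(a, b, c) ≡ 7 ≠ 0 (mod 11), P does NOT lie on the curve.


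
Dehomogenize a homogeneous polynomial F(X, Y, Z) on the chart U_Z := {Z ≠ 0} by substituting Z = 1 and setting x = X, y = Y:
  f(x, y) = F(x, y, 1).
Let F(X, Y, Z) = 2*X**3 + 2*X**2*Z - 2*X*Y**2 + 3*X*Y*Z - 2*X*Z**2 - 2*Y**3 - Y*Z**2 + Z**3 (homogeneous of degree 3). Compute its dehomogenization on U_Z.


f(x, y) = 2*x**3 + 2*x**2 - 2*x*y**2 + 3*x*y - 2*x - 2*y**3 - y + 1

On U_Z we set Z = 1. Each monomial c·X^i·Y^j·Z^k in F becomes c·x^i·y^j·1^k = c·x^i·y^j.
Substituting Z = 1: F(X, Y, 1) = 2*x**3 + 2*x**2 - 2*x*y**2 + 3*x*y - 2*x - 2*y**3 - y + 1.
Note: deg(f) ≤ deg(F) = 3; strict inequality happens when F is divisible by Z (lost terms).


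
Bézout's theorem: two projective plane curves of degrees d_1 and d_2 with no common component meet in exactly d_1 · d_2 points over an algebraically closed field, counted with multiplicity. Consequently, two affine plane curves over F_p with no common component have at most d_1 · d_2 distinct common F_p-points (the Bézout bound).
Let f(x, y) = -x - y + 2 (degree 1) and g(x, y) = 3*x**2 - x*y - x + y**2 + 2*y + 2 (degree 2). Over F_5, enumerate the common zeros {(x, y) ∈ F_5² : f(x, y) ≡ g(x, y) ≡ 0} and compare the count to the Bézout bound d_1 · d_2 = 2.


Common zeros: {(0, 2)}; count = 1; Bézout bound = 2.

deg(f) = 1, deg(g) = 2, so Bézout bound = 2.
Scan x ∈ F_5. For each x, list the y ∈ F_5 with f(x, y) ≡ 0 and those with g(x, y) ≡ 0 (mod 5); the common zeros in that column are the intersection.
  x = 0: f ≡ 0 at y ∈ {2}; g ≡ 0 at y ∈ {1, 2}; common: {2}.
  x = 1: f ≡ 0 at y ∈ {1}; g ≡ 0 at y ∈ {2}; common: ∅.
  x = 2: f ≡ 0 at y ∈ {0}; g ≡ 0 at y ∈ ∅; common: ∅.
  x = 3: f ≡ 0 at y ∈ {4}; g ≡ 0 at y ∈ ∅; common: ∅.
  x = 4: f ≡ 0 at y ∈ {3}; g ≡ 0 at y ∈ {1}; common: ∅.
Collecting: common zeros = {(0, 2)}, so the count is 1.
Comparison with the Bézout bound: 1 ≤ 2 = deg(f)·deg(g), as expected for curves with no common component (the affine F_5-count falls short of the bound because intersections may lie at infinity, over extension fields, or carry multiplicity).


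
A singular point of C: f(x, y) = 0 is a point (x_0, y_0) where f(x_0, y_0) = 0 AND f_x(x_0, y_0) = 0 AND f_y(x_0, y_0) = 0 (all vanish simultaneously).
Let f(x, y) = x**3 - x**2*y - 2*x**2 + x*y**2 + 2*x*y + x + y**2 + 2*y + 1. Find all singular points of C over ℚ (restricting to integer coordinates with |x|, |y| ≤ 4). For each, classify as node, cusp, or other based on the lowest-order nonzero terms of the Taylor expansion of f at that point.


Singular points: {(0, -1)}; classification: node.

Compute partial derivatives:
  f_x = 3*x**2 - 2*x*y - 4*x + y**2 + 2*y + 1.
  f_y = -x**2 + 2*x*y + 2*x + 2*y + 2.
Scan x_0 ∈ {−4, ..., 4}. For each x_0, f_y(x_0, y) is a polynomial in y; find its integer roots y ∈ {−4, ..., 4}, then test f_x and f at those candidates.
  x = -4: f_y(-4, y) = -6*y - 22; no integer root y with |y| ≤ 4.
  x = -3: f_y(-3, y) = -4*y - 13; no integer root y with |y| ≤ 4.
  x = -2: f_y(-2, y) = -2*y - 6; vanishes at y ∈ {-3}. (-2, -3): f_x = 12 ≠ 0.
  x = -1: f_y(-1, y) = -1; no integer root y with |y| ≤ 4.
  x = 0: f_y(0, y) = 2*y + 2; vanishes at y ∈ {-1}. (0, -1): f_x = 0, f = 0 — SINGULAR.
  x = 1: f_y(1, y) = 4*y + 3; no integer root y with |y| ≤ 4.
  x = 2: f_y(2, y) = 6*y + 2; no integer root y with |y| ≤ 4.
  x = 3: f_y(3, y) = 8*y - 1; no integer root y with |y| ≤ 4.
  x = 4: f_y(4, y) = 10*y - 6; no integer root y with |y| ≤ 4.
Only singular point on the grid: (0, -1).
Classify: substitute x = 0 + u, y = -1 + v and expand: f = u**3 - u**2*v - u**2 + u*v**2 + v**2.
No constant or linear terms (consistent with a singular point). Quadratic part: -u**2 + v**2. Cubic part: u**3 - u**2*v + u*v**2.
The quadratic part v**2 - u**2 = (v − u)(v + u) splits into two distinct linear factors, so there are two distinct tangent lines y − -1 = ±(x − 0) — this is a node (ordinary double point).
Classification: node.


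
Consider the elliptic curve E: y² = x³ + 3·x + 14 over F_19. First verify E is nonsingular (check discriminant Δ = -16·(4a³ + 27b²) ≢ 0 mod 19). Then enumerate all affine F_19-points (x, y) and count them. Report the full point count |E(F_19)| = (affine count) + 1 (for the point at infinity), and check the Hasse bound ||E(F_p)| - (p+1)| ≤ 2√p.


Affine points = {(2, 3), (2, 16), (6, 1), (6, 18), (7, 6), (7, 13), (12, 7), (12, 12), (14, 8), (14, 11), (16, 4), (16, 15), (17, 0)}; affine count = 13; |E(F_19)| = 14.

Discriminant check: Δ ∝ 4a³ + 27b² = 4·3³ + 27·14² = 4·27 + 27·196 ≡ 4 (mod 19). Nonzero ⇒ E is nonsingular.
For each x ∈ F_19, compute rhs = x³ + 3·x + 14 mod 19, then count y ∈ F_19 with y² ≡ rhs.
  x = 0: rhs = 14, matching y values: none (0 points).
  x = 1: rhs = 18, matching y values: none (0 points).
  x = 2: rhs = 9, matching y values: 3, 16 (2 points).
  x = 3: rhs = 12, matching y values: none (0 points).
  x = 4: rhs = 14, matching y values: none (0 points).
  x = 5: rhs = 2, matching y values: none (0 points).
  x = 6: rhs = 1, matching y values: 1, 18 (2 points).
  x = 7: rhs = 17, matching y values: 6, 13 (2 points).
  x = 8: rhs = 18, matching y values: none (0 points).
  x = 9: rhs = 10, matching y values: none (0 points).
  x = 10: rhs = 18, matching y values: none (0 points).
  x = 11: rhs = 10, matching y values: none (0 points).
  x = 12: rhs = 11, matching y values: 7, 12 (2 points).
  x = 13: rhs = 8, matching y values: none (0 points).
  x = 14: rhs = 7, matching y values: 8, 11 (2 points).
  x = 15: rhs = 14, matching y values: none (0 points).
  x = 16: rhs = 16, matching y values: 4, 15 (2 points).
  x = 17: rhs = 0, matching y values: 0 (1 points).
  x = 18: rhs = 10, matching y values: none (0 points).
Total affine count: 13.
Full point count |E(F_19)| = 13 + 1 = 14.
Hasse bound: |14 − (19+1)| = |-6| = 6 ≤ 2√19 ≈ 8.7178 ✓.


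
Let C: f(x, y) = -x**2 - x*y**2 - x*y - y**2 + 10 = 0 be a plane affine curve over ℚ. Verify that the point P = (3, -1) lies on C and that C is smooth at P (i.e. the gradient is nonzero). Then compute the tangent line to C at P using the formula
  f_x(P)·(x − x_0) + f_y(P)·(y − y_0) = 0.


Tangent line at P: -6*x + 5*y + 23 = 0.

Step 1: f(3, -1) = 0, so P lies on C.
Step 2: partial derivatives
  f_x(x, y) = -2*x - y**2 - y, f_y(x, y) = -2*x*y - x - 2*y.
  f_x(P) = -6, f_y(P) = 5 (gradient nonzero, so P is smooth).
Step 3: tangent line at P: -6·(x − 3) + 5·(y − -1) = 0.
Expanding: -6*x + 5*y + 23 = 0.


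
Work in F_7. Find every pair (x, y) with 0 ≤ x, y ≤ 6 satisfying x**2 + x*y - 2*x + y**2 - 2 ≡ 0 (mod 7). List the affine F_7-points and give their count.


Affine F_7-points: {(0, 3), (0, 4), (5, 4), (5, 5), (6, 3), (6, 5)}; count = 6.

For each of the 49 pairs (x, y) ∈ F_7², evaluate f(x, y) mod 7. Record the zeros.
  x = 0: [0↦5, 1↦6, 2↦2, 3↦0, 4↦0, 5↦2, 6↦6]  zeros at y ∈ {3, 4}
  x = 1: [0↦4, 1↦6, 2↦3, 3↦2, 4↦3, 5↦6, 6↦4]  zeros at y ∈ ∅
  x = 2: [0↦5, 1↦1, 2↦6, 3↦6, 4↦1, 5↦5, 6↦4]  zeros at y ∈ ∅
  x = 3: [0↦1, 1↦5, 2↦4, 3↦5, 4↦1, 5↦6, 6↦6]  zeros at y ∈ ∅
  x = 4: [0↦6, 1↦4, 2↦4, 3↦6, 4↦3, 5↦2, 6↦3]  zeros at y ∈ ∅
  x = 5: [0↦6, 1↦5, 2↦6, 3↦2, 4↦0, 5↦0, 6↦2]  zeros at y ∈ {4, 5}
  x = 6: [0↦1, 1↦1, 2↦3, 3↦0, 4↦6, 5↦0, 6↦3]  zeros at y ∈ {3, 5}
Collecting zeros: affine points = {(0, 3), (0, 4), (5, 4), (5, 5), (6, 3), (6, 5)}.
Total count |C(F_7)_aff| = 6.


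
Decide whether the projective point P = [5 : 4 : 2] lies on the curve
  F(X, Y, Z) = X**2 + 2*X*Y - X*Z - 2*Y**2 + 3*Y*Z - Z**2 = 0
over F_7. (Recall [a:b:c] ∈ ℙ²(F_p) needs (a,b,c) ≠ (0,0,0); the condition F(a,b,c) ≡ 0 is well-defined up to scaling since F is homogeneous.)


F(5,4,2) ≡ 1 (mod 7); P is NOT on the curve.

Evaluate F(5, 4, 2) term-by-term (mod 7).
  X**2 ↦ 1·25·1·1 = 25
  2*X*Y ↦ 2·5·4·1 = 40
  -X*Z ↦ -1·5·1·2 = -10
  -2*Y**2 ↦ -2·1·16·1 = -32
  3*Y*Z ↦ 3·1·4·2 = 24
  -Z**2 ↦ -1·1·1·4 = -4
Sum: F(5, 4, 2) = (25) + (40) + (-10) + (-32) + (24) + (-4) = 43.
Reducing mod 7: 43 ≡ 1 (mod 7).
Since F(a, b, c) ≡ 1 ≠ 0 (mod 7), P does NOT lie on the curve.


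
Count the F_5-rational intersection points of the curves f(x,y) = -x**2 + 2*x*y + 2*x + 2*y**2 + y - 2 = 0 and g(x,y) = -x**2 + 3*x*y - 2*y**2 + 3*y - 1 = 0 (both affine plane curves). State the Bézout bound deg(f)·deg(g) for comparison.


Common zeros: {(3, 0), (4, 3)}; count = 2; Bézout bound = 4.

deg(f) = 2, deg(g) = 2, so Bézout bound = 4.
Scan x ∈ F_5. For each x, list the y ∈ F_5 with f(x, y) ≡ 0 and those with g(x, y) ≡ 0 (mod 5); the common zeros in that column are the intersection.
  x = 0: f ≡ 0 at y ∈ ∅; g ≡ 0 at y ∈ {1, 3}; common: ∅.
  x = 1: f ≡ 0 at y ∈ ∅; g ≡ 0 at y ∈ {4}; common: ∅.
  x = 2: f ≡ 0 at y ∈ {1, 4}; g ≡ 0 at y ∈ {0, 2}; common: ∅.
  x = 3: f ≡ 0 at y ∈ {0, 4}; g ≡ 0 at y ∈ {0, 1}; common: {0}.
  x = 4: f ≡ 0 at y ∈ {0, 3}; g ≡ 0 at y ∈ {2, 3}; common: {3}.
Collecting: common zeros = {(3, 0), (4, 3)}, so the count is 2.
Comparison with the Bézout bound: 2 ≤ 4 = deg(f)·deg(g), as expected for curves with no common component (the affine F_5-count falls short of the bound because intersections may lie at infinity, over extension fields, or carry multiplicity).


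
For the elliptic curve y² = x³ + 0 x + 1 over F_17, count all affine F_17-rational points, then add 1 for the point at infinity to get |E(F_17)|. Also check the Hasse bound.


Affine points = {(0, 1), (0, 16), (1, 6), (1, 11), (2, 3), (2, 14), (6, 8), (6, 9), (7, 2), (7, 15), (9, 4), (9, 13), (10, 7), (10, 10), (14, 5), (14, 12), (16, 0)}; affine count = 17; |E(F_17)| = 18.

Discriminant check: Δ ∝ 4a³ + 27b² = 4·0³ + 27·1² = 4·0 + 27·1 ≡ 10 (mod 17). Nonzero ⇒ E is nonsingular.
For each x ∈ F_17, compute rhs = x³ + 0·x + 1 mod 17, then count y ∈ F_17 with y² ≡ rhs.
  x = 0: rhs = 1, matching y values: 1, 16 (2 points).
  x = 1: rhs = 2, matching y values: 6, 11 (2 points).
  x = 2: rhs = 9, matching y values: 3, 14 (2 points).
  x = 3: rhs = 11, matching y values: none (0 points).
  x = 4: rhs = 14, matching y values: none (0 points).
  x = 5: rhs = 7, matching y values: none (0 points).
  x = 6: rhs = 13, matching y values: 8, 9 (2 points).
  x = 7: rhs = 4, matching y values: 2, 15 (2 points).
  x = 8: rhs = 3, matching y values: none (0 points).
  x = 9: rhs = 16, matching y values: 4, 13 (2 points).
  x = 10: rhs = 15, matching y values: 7, 10 (2 points).
  x = 11: rhs = 6, matching y values: none (0 points).
  x = 12: rhs = 12, matching y values: none (0 points).
  x = 13: rhs = 5, matching y values: none (0 points).
  x = 14: rhs = 8, matching y values: 5, 12 (2 points).
  x = 15: rhs = 10, matching y values: none (0 points).
  x = 16: rhs = 0, matching y values: 0 (1 points).
Total affine count: 17.
Full point count |E(F_17)| = 17 + 1 = 18.
Hasse bound: |18 − (17+1)| = |0| = 0 ≤ 2√17 ≈ 8.2462 ✓.


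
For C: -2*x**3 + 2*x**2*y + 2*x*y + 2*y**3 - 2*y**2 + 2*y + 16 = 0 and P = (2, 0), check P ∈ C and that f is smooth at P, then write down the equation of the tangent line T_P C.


Tangent line at P: -24*x + 14*y + 48 = 0.

Step 1: f(2, 0) = 0, so P lies on C.
Step 2: partial derivatives
  f_x(x, y) = -6*x**2 + 4*x*y + 2*y, f_y(x, y) = 2*x**2 + 2*x + 6*y**2 - 4*y + 2.
  f_x(P) = -24, f_y(P) = 14 (gradient nonzero, so P is smooth).
Step 3: tangent line at P: -24·(x − 2) + 14·(y − 0) = 0.
Expanding: -24*x + 14*y + 48 = 0.


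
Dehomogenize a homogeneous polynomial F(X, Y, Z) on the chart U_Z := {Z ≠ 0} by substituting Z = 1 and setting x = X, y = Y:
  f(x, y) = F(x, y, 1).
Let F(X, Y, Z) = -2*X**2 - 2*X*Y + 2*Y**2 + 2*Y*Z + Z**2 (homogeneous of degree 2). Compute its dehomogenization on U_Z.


f(x, y) = -2*x**2 - 2*x*y + 2*y**2 + 2*y + 1

On U_Z we set Z = 1. Each monomial c·X^i·Y^j·Z^k in F becomes c·x^i·y^j·1^k = c·x^i·y^j.
Substituting Z = 1: F(X, Y, 1) = -2*x**2 - 2*x*y + 2*y**2 + 2*y + 1.
Note: deg(f) ≤ deg(F) = 2; strict inequality happens when F is divisible by Z (lost terms).


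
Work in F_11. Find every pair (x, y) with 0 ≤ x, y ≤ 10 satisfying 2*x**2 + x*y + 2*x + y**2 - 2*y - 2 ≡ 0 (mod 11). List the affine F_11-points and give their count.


Affine F_11-points: {(0, 6), (0, 7), (1, 5), (1, 7), (2, 1), (2, 10), (3, 0), (3, 10), (7, 0), (7, 6)}; count = 10.

For each of the 121 pairs (x, y) ∈ F_11², evaluate f(x, y) mod 11. Record the zeros.
  x = 0: [0↦9, 1↦8, 2↦9, 3↦1, 4↦6, 5↦2, 6↦0, 7↦0, 8↦2, 9↦6, 10↦1]  zeros at y ∈ {6, 7}
  x = 1: [0↦2, 1↦2, 2↦4, 3↦8, 4↦3, 5↦0, 6↦10, 7↦0, 8↦3, 9↦8, 10↦4]  zeros at y ∈ {5, 7}
  x = 2: [0↦10, 1↦0, 2↦3, 3↦8, 4↦4, 5↦2, 6↦2, 7↦4, 8↦8, 9↦3, 10↦0]  zeros at y ∈ {1, 10}
  x = 3: [0↦0, 1↦2, 2↦6, 3↦1, 4↦9, 5↦8, 6↦9, 7↦1, 8↦6, 9↦2, 10↦0]  zeros at y ∈ {0, 10}
  x = 4: [0↦5, 1↦8, 2↦2, 3↦9, 4↦7, 5↦7, 6↦9, 7↦2, 8↦8, 9↦5, 10↦4]  zeros at y ∈ ∅
  x = 5: [0↦3, 1↦7, 2↦2, 3↦10, 4↦9, 5↦10, 6↦2, 7↦7, 8↦3, 9↦1, 10↦1]  zeros at y ∈ ∅
  x = 6: [0↦5, 1↦10, 2↦6, 3↦4, 4↦4, 5↦6, 6↦10, 7↦5, 8↦2, 9↦1, 10↦2]  zeros at y ∈ ∅
  x = 7: [0↦0, 1↦6, 2↦3, 3↦2, 4↦3, 5↦6, 6↦0, 7↦7, 8↦5, 9↦5, 10↦7]  zeros at y ∈ {0, 6}
  x = 8: [0↦10, 1↦6, 2↦4, 3↦4, 4↦6, 5↦10, 6↦5, 7↦2, 8↦1, 9↦2, 10↦5]  zeros at y ∈ ∅
  x = 9: [0↦2, 1↦10, 2↦9, 3↦10, 4↦2, 5↦7, 6↦3, 7↦1, 8↦1, 9↦3, 10↦7]  zeros at y ∈ ∅
  x = 10: [0↦9, 1↦7, 2↦7, 3↦9, 4↦2, 5↦8, 6↦5, 7↦4, 8↦5, 9↦8, 10↦2]  zeros at y ∈ ∅
Collecting zeros: affine points = {(0, 6), (0, 7), (1, 5), (1, 7), (2, 1), (2, 10), (3, 0), (3, 10), (7, 0), (7, 6)}.
Total count |C(F_11)_aff| = 10.
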